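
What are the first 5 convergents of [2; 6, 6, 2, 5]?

Using the convergent recurrence p_i = a_i*p_{i-1} + p_{i-2}, q_i = a_i*q_{i-1} + q_{i-2} with p_{-2}=0, p_{-1}=1, q_{-2}=1, q_{-1}=0:
  i=0: a_0=2, p_0 = 2*1 + 0 = 2, q_0 = 2*0 + 1 = 1.
  i=1: a_1=6, p_1 = 6*2 + 1 = 13, q_1 = 6*1 + 0 = 6.
  i=2: a_2=6, p_2 = 6*13 + 2 = 80, q_2 = 6*6 + 1 = 37.
  i=3: a_3=2, p_3 = 2*80 + 13 = 173, q_3 = 2*37 + 6 = 80.
  i=4: a_4=5, p_4 = 5*173 + 80 = 945, q_4 = 5*80 + 37 = 437.

2/1, 13/6, 80/37, 173/80, 945/437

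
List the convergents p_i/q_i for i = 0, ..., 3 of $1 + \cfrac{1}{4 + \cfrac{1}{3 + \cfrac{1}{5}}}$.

Using the convergent recurrence p_i = a_i*p_{i-1} + p_{i-2}, q_i = a_i*q_{i-1} + q_{i-2} with p_{-2}=0, p_{-1}=1, q_{-2}=1, q_{-1}=0:
  i=0: a_0=1, p_0 = 1*1 + 0 = 1, q_0 = 1*0 + 1 = 1.
  i=1: a_1=4, p_1 = 4*1 + 1 = 5, q_1 = 4*1 + 0 = 4.
  i=2: a_2=3, p_2 = 3*5 + 1 = 16, q_2 = 3*4 + 1 = 13.
  i=3: a_3=5, p_3 = 5*16 + 5 = 85, q_3 = 5*13 + 4 = 69.

1/1, 5/4, 16/13, 85/69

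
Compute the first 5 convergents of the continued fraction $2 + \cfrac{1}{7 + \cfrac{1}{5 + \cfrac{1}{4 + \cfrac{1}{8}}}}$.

2/1, 15/7, 77/36, 323/151, 2661/1244

Using the convergent recurrence p_i = a_i*p_{i-1} + p_{i-2}, q_i = a_i*q_{i-1} + q_{i-2} with p_{-2}=0, p_{-1}=1, q_{-2}=1, q_{-1}=0:
  i=0: a_0=2, p_0 = 2*1 + 0 = 2, q_0 = 2*0 + 1 = 1.
  i=1: a_1=7, p_1 = 7*2 + 1 = 15, q_1 = 7*1 + 0 = 7.
  i=2: a_2=5, p_2 = 5*15 + 2 = 77, q_2 = 5*7 + 1 = 36.
  i=3: a_3=4, p_3 = 4*77 + 15 = 323, q_3 = 4*36 + 7 = 151.
  i=4: a_4=8, p_4 = 8*323 + 77 = 2661, q_4 = 8*151 + 36 = 1244.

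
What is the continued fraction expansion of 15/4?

Run the Euclidean algorithm on 15 and 4; the successive quotients are the partial quotients a_0, a_1, ... (each step inverts the fractional part left over by the previous one):
  15 = 3*4 + 3, so a_0 = 3.
  4 = 1*3 + 1, so a_1 = 1.
  3 = 3*1 + 0, so a_2 = 3.
The remainder reaches 0 after 3 divisions, so the expansion has 3 partial quotients, read off in order.

[3; 1, 3]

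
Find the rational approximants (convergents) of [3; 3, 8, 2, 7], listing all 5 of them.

3/1, 10/3, 83/25, 176/53, 1315/396

Using the convergent recurrence p_i = a_i*p_{i-1} + p_{i-2}, q_i = a_i*q_{i-1} + q_{i-2} with p_{-2}=0, p_{-1}=1, q_{-2}=1, q_{-1}=0:
  i=0: a_0=3, p_0 = 3*1 + 0 = 3, q_0 = 3*0 + 1 = 1.
  i=1: a_1=3, p_1 = 3*3 + 1 = 10, q_1 = 3*1 + 0 = 3.
  i=2: a_2=8, p_2 = 8*10 + 3 = 83, q_2 = 8*3 + 1 = 25.
  i=3: a_3=2, p_3 = 2*83 + 10 = 176, q_3 = 2*25 + 3 = 53.
  i=4: a_4=7, p_4 = 7*176 + 83 = 1315, q_4 = 7*53 + 25 = 396.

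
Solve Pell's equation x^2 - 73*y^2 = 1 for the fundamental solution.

(x, y) = (2281249, 267000)

First expand sqrt(73) as a continued fraction. With x_i = (sqrt(73) + m_i)/d_i and (m_0, d_0) = (0, 1): a_0 = floor(sqrt(73)) = 8, since 8^2 = 64 <= 73 < 81 = 9^2.
Iterate m_{i+1} = d_i*a_i - m_i, d_{i+1} = (73 - m_{i+1}^2)/d_i, a_{i+1} = floor((a_0 + m_{i+1})/d_{i+1}):
  m_1 = 1*8 - 0 = 8, d_1 = (73 - 8^2)/1 = 9/1 = 9, a_1 = floor((8 + 8)/9) = 1.
  m_2 = 9*1 - 8 = 1, d_2 = (73 - 1^2)/9 = 72/9 = 8, a_2 = floor((8 + 1)/8) = 1.
  m_3 = 8*1 - 1 = 7, d_3 = (73 - 7^2)/8 = 24/8 = 3, a_3 = floor((8 + 7)/3) = 5.
  m_4 = 3*5 - 7 = 8, d_4 = (73 - 8^2)/3 = 9/3 = 3, a_4 = floor((8 + 8)/3) = 5.
  m_5 = 3*5 - 8 = 7, d_5 = (73 - 7^2)/3 = 24/3 = 8, a_5 = floor((8 + 7)/8) = 1.
  m_6 = 8*1 - 7 = 1, d_6 = (73 - 1^2)/8 = 72/8 = 9, a_6 = floor((8 + 1)/9) = 1.
  m_7 = 9*1 - 1 = 8, d_7 = (73 - 8^2)/9 = 9/9 = 1, a_7 = floor((8 + 8)/1) = 16.
  m_8 = 1*16 - 8 = 8, d_8 = (73 - 8^2)/1 = 9/1 = 9: (m_8, d_8) = (m_1, d_1) = (8, 9), so from here the quotients repeat a_1, ..., a_7; the period length is 7.
So sqrt(73) = [8; (1, 1, 5, 5, 1, 1, 16)] with period length k = 7.
k is odd, so (p_{k-1}, q_{k-1}) only solves x^2 - 73y^2 = -1 and the fundamental solution of x^2 - 73y^2 = 1 is (p_{2k-1}, q_{2k-1}) = (p_13, q_13); compute convergents through index 13, running through the period twice.
Convergents (p_i = a_i*p_{i-1} + p_{i-2}, q_i = a_i*q_{i-1} + q_{i-2} with p_{-2}=0, p_{-1}=1, q_{-2}=1, q_{-1}=0):
  i=0: a_0=8, p_0 = 8*1 + 0 = 8, q_0 = 8*0 + 1 = 1.
  i=1: a_1=1, p_1 = 1*8 + 1 = 9, q_1 = 1*1 + 0 = 1.
  i=2: a_2=1, p_2 = 1*9 + 8 = 17, q_2 = 1*1 + 1 = 2.
  i=3: a_3=5, p_3 = 5*17 + 9 = 94, q_3 = 5*2 + 1 = 11.
  i=4: a_4=5, p_4 = 5*94 + 17 = 487, q_4 = 5*11 + 2 = 57.
  i=5: a_5=1, p_5 = 1*487 + 94 = 581, q_5 = 1*57 + 11 = 68.
  i=6: a_6=1, p_6 = 1*581 + 487 = 1068, q_6 = 1*68 + 57 = 125.
  i=7: a_7=16, p_7 = 16*1068 + 581 = 17669, q_7 = 16*125 + 68 = 2068.
  i=8: a_8=1, p_8 = 1*17669 + 1068 = 18737, q_8 = 1*2068 + 125 = 2193.
  i=9: a_9=1, p_9 = 1*18737 + 17669 = 36406, q_9 = 1*2193 + 2068 = 4261.
  i=10: a_10=5, p_10 = 5*36406 + 18737 = 200767, q_10 = 5*4261 + 2193 = 23498.
  i=11: a_11=5, p_11 = 5*200767 + 36406 = 1040241, q_11 = 5*23498 + 4261 = 121751.
  i=12: a_12=1, p_12 = 1*1040241 + 200767 = 1241008, q_12 = 1*121751 + 23498 = 145249.
  i=13: a_13=1, p_13 = 1*1241008 + 1040241 = 2281249, q_13 = 1*145249 + 121751 = 267000.
Indeed p_6^2 - 73*q_6^2 = 1140624 - 1140625 = -1, not +1.
Check: 2281249^2 - 73*267000^2 = 5204097000001 - 5204097000000 = 1, so (x, y) = (2281249, 267000) solves the equation, and by the theorem it is the least positive solution.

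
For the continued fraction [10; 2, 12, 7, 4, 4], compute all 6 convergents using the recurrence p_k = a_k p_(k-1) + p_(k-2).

10/1, 21/2, 262/25, 1855/177, 7682/733, 32583/3109

Using the convergent recurrence p_i = a_i*p_{i-1} + p_{i-2}, q_i = a_i*q_{i-1} + q_{i-2} with p_{-2}=0, p_{-1}=1, q_{-2}=1, q_{-1}=0:
  i=0: a_0=10, p_0 = 10*1 + 0 = 10, q_0 = 10*0 + 1 = 1.
  i=1: a_1=2, p_1 = 2*10 + 1 = 21, q_1 = 2*1 + 0 = 2.
  i=2: a_2=12, p_2 = 12*21 + 10 = 262, q_2 = 12*2 + 1 = 25.
  i=3: a_3=7, p_3 = 7*262 + 21 = 1855, q_3 = 7*25 + 2 = 177.
  i=4: a_4=4, p_4 = 4*1855 + 262 = 7682, q_4 = 4*177 + 25 = 733.
  i=5: a_5=4, p_5 = 4*7682 + 1855 = 32583, q_5 = 4*733 + 177 = 3109.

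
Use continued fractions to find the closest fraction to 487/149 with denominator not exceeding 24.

49/15

Expand x = 487/149 as a continued fraction with the Euclidean algorithm:
  487 = 3*149 + 40, so a_0 = 3.
  149 = 3*40 + 29, so a_1 = 3.
  40 = 1*29 + 11, so a_2 = 1.
  29 = 2*11 + 7, so a_3 = 2.
  11 = 1*7 + 4, so a_4 = 1.
  7 = 1*4 + 3, so a_5 = 1.
  4 = 1*3 + 1, so a_6 = 1.
  3 = 3*1 + 0, so a_7 = 3.
so x = [3; 3, 1, 2, 1, 1, 1, 3].
Convergents (p_i = a_i*p_{i-1} + p_{i-2}, q_i = a_i*q_{i-1} + q_{i-2} with p_{-2}=0, p_{-1}=1, q_{-2}=1, q_{-1}=0), until the denominator exceeds 24:
  i=0: a_0=3, p_0 = 3*1 + 0 = 3, q_0 = 3*0 + 1 = 1.
  i=1: a_1=3, p_1 = 3*3 + 1 = 10, q_1 = 3*1 + 0 = 3.
  i=2: a_2=1, p_2 = 1*10 + 3 = 13, q_2 = 1*3 + 1 = 4.
  i=3: a_3=2, p_3 = 2*13 + 10 = 36, q_3 = 2*4 + 3 = 11.
  i=4: a_4=1, p_4 = 1*36 + 13 = 49, q_4 = 1*11 + 4 = 15.
  i=5: a_5=1, p_5 = 1*49 + 36 = 85, q_5 = 1*15 + 11 = 26.
q_5 = 26 > 24, so the last convergent with denominator <= 24 is p_4/q_4 = 49/15.
The closest fraction with denominator <= 24 is either p_4/q_4 or the intermediate fraction (k*p_4 + p_3)/(k*q_4 + q_3) with the largest k >= 1 whose denominator stays <= 24; these approach x as k grows, and every other convergent or intermediate fraction in range is farther away.
Largest k: floor((24 - q_3)/q_4) = floor((24 - 11)/15) = 0.
Since k = 0, no intermediate fraction beyond p_4/q_4 has denominator <= 24, so the convergent 49/15 is the closest (its error is |487*15 - 49*149|/(149*15) = 4/2235).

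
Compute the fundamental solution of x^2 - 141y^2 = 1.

(x, y) = (95, 8)

First expand sqrt(141) as a continued fraction. With x_i = (sqrt(141) + m_i)/d_i and (m_0, d_0) = (0, 1): a_0 = floor(sqrt(141)) = 11, since 11^2 = 121 <= 141 < 144 = 12^2.
Iterate m_{i+1} = d_i*a_i - m_i, d_{i+1} = (141 - m_{i+1}^2)/d_i, a_{i+1} = floor((a_0 + m_{i+1})/d_{i+1}):
  m_1 = 1*11 - 0 = 11, d_1 = (141 - 11^2)/1 = 20/1 = 20, a_1 = floor((11 + 11)/20) = 1.
  m_2 = 20*1 - 11 = 9, d_2 = (141 - 9^2)/20 = 60/20 = 3, a_2 = floor((11 + 9)/3) = 6.
  m_3 = 3*6 - 9 = 9, d_3 = (141 - 9^2)/3 = 60/3 = 20, a_3 = floor((11 + 9)/20) = 1.
  m_4 = 20*1 - 9 = 11, d_4 = (141 - 11^2)/20 = 20/20 = 1, a_4 = floor((11 + 11)/1) = 22.
  m_5 = 1*22 - 11 = 11, d_5 = (141 - 11^2)/1 = 20/1 = 20: (m_5, d_5) = (m_1, d_1) = (11, 20), so from here the quotients repeat a_1, ..., a_4; the period length is 4.
So sqrt(141) = [11; (1, 6, 1, 22)] with period length k = 4.
k is even, so the fundamental solution of x^2 - 141y^2 = 1 is (p_{k-1}, q_{k-1}) = (p_3, q_3); compute convergents through index 3.
Convergents (p_i = a_i*p_{i-1} + p_{i-2}, q_i = a_i*q_{i-1} + q_{i-2} with p_{-2}=0, p_{-1}=1, q_{-2}=1, q_{-1}=0):
  i=0: a_0=11, p_0 = 11*1 + 0 = 11, q_0 = 11*0 + 1 = 1.
  i=1: a_1=1, p_1 = 1*11 + 1 = 12, q_1 = 1*1 + 0 = 1.
  i=2: a_2=6, p_2 = 6*12 + 11 = 83, q_2 = 6*1 + 1 = 7.
  i=3: a_3=1, p_3 = 1*83 + 12 = 95, q_3 = 1*7 + 1 = 8.
Check: 95^2 - 141*8^2 = 9025 - 9024 = 1, so (x, y) = (95, 8) solves the equation, and by the theorem it is the least positive solution.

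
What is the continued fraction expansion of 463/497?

Run the Euclidean algorithm on 463 and 497; the successive quotients are the partial quotients a_0, a_1, ... (each step inverts the fractional part left over by the previous one):
  463 = 0*497 + 463, so a_0 = 0.
  497 = 1*463 + 34, so a_1 = 1.
  463 = 13*34 + 21, so a_2 = 13.
  34 = 1*21 + 13, so a_3 = 1.
  21 = 1*13 + 8, so a_4 = 1.
  13 = 1*8 + 5, so a_5 = 1.
  8 = 1*5 + 3, so a_6 = 1.
  5 = 1*3 + 2, so a_7 = 1.
  3 = 1*2 + 1, so a_8 = 1.
  2 = 2*1 + 0, so a_9 = 2.
The remainder reaches 0 after 10 divisions, so the expansion has 10 partial quotients, read off in order.

[0; 1, 13, 1, 1, 1, 1, 1, 1, 2]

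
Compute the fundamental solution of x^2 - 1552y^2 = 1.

(x, y) = (62809633, 1594338)

First expand sqrt(1552) as a continued fraction. With x_i = (sqrt(1552) + m_i)/d_i and (m_0, d_0) = (0, 1): a_0 = floor(sqrt(1552)) = 39, since 39^2 = 1521 <= 1552 < 1600 = 40^2.
Iterate m_{i+1} = d_i*a_i - m_i, d_{i+1} = (1552 - m_{i+1}^2)/d_i, a_{i+1} = floor((a_0 + m_{i+1})/d_{i+1}):
  m_1 = 1*39 - 0 = 39, d_1 = (1552 - 39^2)/1 = 31/1 = 31, a_1 = floor((39 + 39)/31) = 2.
  m_2 = 31*2 - 39 = 23, d_2 = (1552 - 23^2)/31 = 1023/31 = 33, a_2 = floor((39 + 23)/33) = 1.
  m_3 = 33*1 - 23 = 10, d_3 = (1552 - 10^2)/33 = 1452/33 = 44, a_3 = floor((39 + 10)/44) = 1.
  m_4 = 44*1 - 10 = 34, d_4 = (1552 - 34^2)/44 = 396/44 = 9, a_4 = floor((39 + 34)/9) = 8.
  m_5 = 9*8 - 34 = 38, d_5 = (1552 - 38^2)/9 = 108/9 = 12, a_5 = floor((39 + 38)/12) = 6.
  m_6 = 12*6 - 38 = 34, d_6 = (1552 - 34^2)/12 = 396/12 = 33, a_6 = floor((39 + 34)/33) = 2.
  m_7 = 33*2 - 34 = 32, d_7 = (1552 - 32^2)/33 = 528/33 = 16, a_7 = floor((39 + 32)/16) = 4.
  m_8 = 16*4 - 32 = 32, d_8 = (1552 - 32^2)/16 = 528/16 = 33, a_8 = floor((39 + 32)/33) = 2.
  m_9 = 33*2 - 32 = 34, d_9 = (1552 - 34^2)/33 = 396/33 = 12, a_9 = floor((39 + 34)/12) = 6.
  m_10 = 12*6 - 34 = 38, d_10 = (1552 - 38^2)/12 = 108/12 = 9, a_10 = floor((39 + 38)/9) = 8.
  m_11 = 9*8 - 38 = 34, d_11 = (1552 - 34^2)/9 = 396/9 = 44, a_11 = floor((39 + 34)/44) = 1.
  m_12 = 44*1 - 34 = 10, d_12 = (1552 - 10^2)/44 = 1452/44 = 33, a_12 = floor((39 + 10)/33) = 1.
  m_13 = 33*1 - 10 = 23, d_13 = (1552 - 23^2)/33 = 1023/33 = 31, a_13 = floor((39 + 23)/31) = 2.
  m_14 = 31*2 - 23 = 39, d_14 = (1552 - 39^2)/31 = 31/31 = 1, a_14 = floor((39 + 39)/1) = 78.
  m_15 = 1*78 - 39 = 39, d_15 = (1552 - 39^2)/1 = 31/1 = 31: (m_15, d_15) = (m_1, d_1) = (39, 31), so from here the quotients repeat a_1, ..., a_14; the period length is 14.
So sqrt(1552) = [39; (2, 1, 1, 8, 6, 2, 4, 2, 6, 8, 1, 1, 2, 78)] with period length k = 14.
k is even, so the fundamental solution of x^2 - 1552y^2 = 1 is (p_{k-1}, q_{k-1}) = (p_13, q_13); compute convergents through index 13.
Convergents (p_i = a_i*p_{i-1} + p_{i-2}, q_i = a_i*q_{i-1} + q_{i-2} with p_{-2}=0, p_{-1}=1, q_{-2}=1, q_{-1}=0):
  i=0: a_0=39, p_0 = 39*1 + 0 = 39, q_0 = 39*0 + 1 = 1.
  i=1: a_1=2, p_1 = 2*39 + 1 = 79, q_1 = 2*1 + 0 = 2.
  i=2: a_2=1, p_2 = 1*79 + 39 = 118, q_2 = 1*2 + 1 = 3.
  i=3: a_3=1, p_3 = 1*118 + 79 = 197, q_3 = 1*3 + 2 = 5.
  i=4: a_4=8, p_4 = 8*197 + 118 = 1694, q_4 = 8*5 + 3 = 43.
  i=5: a_5=6, p_5 = 6*1694 + 197 = 10361, q_5 = 6*43 + 5 = 263.
  i=6: a_6=2, p_6 = 2*10361 + 1694 = 22416, q_6 = 2*263 + 43 = 569.
  i=7: a_7=4, p_7 = 4*22416 + 10361 = 100025, q_7 = 4*569 + 263 = 2539.
  i=8: a_8=2, p_8 = 2*100025 + 22416 = 222466, q_8 = 2*2539 + 569 = 5647.
  i=9: a_9=6, p_9 = 6*222466 + 100025 = 1434821, q_9 = 6*5647 + 2539 = 36421.
  i=10: a_10=8, p_10 = 8*1434821 + 222466 = 11701034, q_10 = 8*36421 + 5647 = 297015.
  i=11: a_11=1, p_11 = 1*11701034 + 1434821 = 13135855, q_11 = 1*297015 + 36421 = 333436.
  i=12: a_12=1, p_12 = 1*13135855 + 11701034 = 24836889, q_12 = 1*333436 + 297015 = 630451.
  i=13: a_13=2, p_13 = 2*24836889 + 13135855 = 62809633, q_13 = 2*630451 + 333436 = 1594338.
Check: 62809633^2 - 1552*1594338^2 = 3945049997594689 - 3945049997594688 = 1, so (x, y) = (62809633, 1594338) solves the equation, and by the theorem it is the least positive solution.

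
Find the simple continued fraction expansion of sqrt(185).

Write x_i = (sqrt(185) + m_i)/d_i with (m_0, d_0) = (0, 1). a_0 = floor(sqrt(185)) = 13, since 13^2 = 169 <= 185 < 196 = 14^2.
Iterate m_{i+1} = d_i*a_i - m_i, d_{i+1} = (185 - m_{i+1}^2)/d_i, a_{i+1} = floor((a_0 + m_{i+1})/d_{i+1}):
  m_1 = 1*13 - 0 = 13, d_1 = (185 - 13^2)/1 = 16/1 = 16, a_1 = floor((13 + 13)/16) = 1.
  m_2 = 16*1 - 13 = 3, d_2 = (185 - 3^2)/16 = 176/16 = 11, a_2 = floor((13 + 3)/11) = 1.
  m_3 = 11*1 - 3 = 8, d_3 = (185 - 8^2)/11 = 121/11 = 11, a_3 = floor((13 + 8)/11) = 1.
  m_4 = 11*1 - 8 = 3, d_4 = (185 - 3^2)/11 = 176/11 = 16, a_4 = floor((13 + 3)/16) = 1.
  m_5 = 16*1 - 3 = 13, d_5 = (185 - 13^2)/16 = 16/16 = 1, a_5 = floor((13 + 13)/1) = 26.
  m_6 = 1*26 - 13 = 13, d_6 = (185 - 13^2)/1 = 16/1 = 16: (m_6, d_6) = (m_1, d_1) = (13, 16), so from here the quotients repeat a_1, ..., a_5; the period length is 5.
Hence the expansion of sqrt(185) is a_0 = 13 followed by the repeating block 1, 1, 1, 1, 26 (period 5).

[13; (1, 1, 1, 1, 26)]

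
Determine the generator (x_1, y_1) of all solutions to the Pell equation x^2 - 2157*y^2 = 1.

First expand sqrt(2157) as a continued fraction. With x_i = (sqrt(2157) + m_i)/d_i and (m_0, d_0) = (0, 1): a_0 = floor(sqrt(2157)) = 46, since 46^2 = 2116 <= 2157 < 2209 = 47^2.
Iterate m_{i+1} = d_i*a_i - m_i, d_{i+1} = (2157 - m_{i+1}^2)/d_i, a_{i+1} = floor((a_0 + m_{i+1})/d_{i+1}):
  m_1 = 1*46 - 0 = 46, d_1 = (2157 - 46^2)/1 = 41/1 = 41, a_1 = floor((46 + 46)/41) = 2.
  m_2 = 41*2 - 46 = 36, d_2 = (2157 - 36^2)/41 = 861/41 = 21, a_2 = floor((46 + 36)/21) = 3.
  m_3 = 21*3 - 36 = 27, d_3 = (2157 - 27^2)/21 = 1428/21 = 68, a_3 = floor((46 + 27)/68) = 1.
  m_4 = 68*1 - 27 = 41, d_4 = (2157 - 41^2)/68 = 476/68 = 7, a_4 = floor((46 + 41)/7) = 12.
  m_5 = 7*12 - 41 = 43, d_5 = (2157 - 43^2)/7 = 308/7 = 44, a_5 = floor((46 + 43)/44) = 2.
  m_6 = 44*2 - 43 = 45, d_6 = (2157 - 45^2)/44 = 132/44 = 3, a_6 = floor((46 + 45)/3) = 30.
  m_7 = 3*30 - 45 = 45, d_7 = (2157 - 45^2)/3 = 132/3 = 44, a_7 = floor((46 + 45)/44) = 2.
  m_8 = 44*2 - 45 = 43, d_8 = (2157 - 43^2)/44 = 308/44 = 7, a_8 = floor((46 + 43)/7) = 12.
  m_9 = 7*12 - 43 = 41, d_9 = (2157 - 41^2)/7 = 476/7 = 68, a_9 = floor((46 + 41)/68) = 1.
  m_10 = 68*1 - 41 = 27, d_10 = (2157 - 27^2)/68 = 1428/68 = 21, a_10 = floor((46 + 27)/21) = 3.
  m_11 = 21*3 - 27 = 36, d_11 = (2157 - 36^2)/21 = 861/21 = 41, a_11 = floor((46 + 36)/41) = 2.
  m_12 = 41*2 - 36 = 46, d_12 = (2157 - 46^2)/41 = 41/41 = 1, a_12 = floor((46 + 46)/1) = 92.
  m_13 = 1*92 - 46 = 46, d_13 = (2157 - 46^2)/1 = 41/1 = 41: (m_13, d_13) = (m_1, d_1) = (46, 41), so from here the quotients repeat a_1, ..., a_12; the period length is 12.
So sqrt(2157) = [46; (2, 3, 1, 12, 2, 30, 2, 12, 1, 3, 2, 92)] with period length k = 12.
k is even, so the fundamental solution of x^2 - 2157y^2 = 1 is (p_{k-1}, q_{k-1}) = (p_11, q_11); compute convergents through index 11.
Convergents (p_i = a_i*p_{i-1} + p_{i-2}, q_i = a_i*q_{i-1} + q_{i-2} with p_{-2}=0, p_{-1}=1, q_{-2}=1, q_{-1}=0):
  i=0: a_0=46, p_0 = 46*1 + 0 = 46, q_0 = 46*0 + 1 = 1.
  i=1: a_1=2, p_1 = 2*46 + 1 = 93, q_1 = 2*1 + 0 = 2.
  i=2: a_2=3, p_2 = 3*93 + 46 = 325, q_2 = 3*2 + 1 = 7.
  i=3: a_3=1, p_3 = 1*325 + 93 = 418, q_3 = 1*7 + 2 = 9.
  i=4: a_4=12, p_4 = 12*418 + 325 = 5341, q_4 = 12*9 + 7 = 115.
  i=5: a_5=2, p_5 = 2*5341 + 418 = 11100, q_5 = 2*115 + 9 = 239.
  i=6: a_6=30, p_6 = 30*11100 + 5341 = 338341, q_6 = 30*239 + 115 = 7285.
  i=7: a_7=2, p_7 = 2*338341 + 11100 = 687782, q_7 = 2*7285 + 239 = 14809.
  i=8: a_8=12, p_8 = 12*687782 + 338341 = 8591725, q_8 = 12*14809 + 7285 = 184993.
  i=9: a_9=1, p_9 = 1*8591725 + 687782 = 9279507, q_9 = 1*184993 + 14809 = 199802.
  i=10: a_10=3, p_10 = 3*9279507 + 8591725 = 36430246, q_10 = 3*199802 + 184993 = 784399.
  i=11: a_11=2, p_11 = 2*36430246 + 9279507 = 82139999, q_11 = 2*784399 + 199802 = 1768600.
Check: 82139999^2 - 2157*1768600^2 = 6746979435720001 - 6746979435720000 = 1, so (x, y) = (82139999, 1768600) solves the equation, and by the theorem it is the least positive solution.

(x, y) = (82139999, 1768600)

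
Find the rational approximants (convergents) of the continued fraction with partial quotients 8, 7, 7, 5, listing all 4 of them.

Using the convergent recurrence p_i = a_i*p_{i-1} + p_{i-2}, q_i = a_i*q_{i-1} + q_{i-2} with p_{-2}=0, p_{-1}=1, q_{-2}=1, q_{-1}=0:
  i=0: a_0=8, p_0 = 8*1 + 0 = 8, q_0 = 8*0 + 1 = 1.
  i=1: a_1=7, p_1 = 7*8 + 1 = 57, q_1 = 7*1 + 0 = 7.
  i=2: a_2=7, p_2 = 7*57 + 8 = 407, q_2 = 7*7 + 1 = 50.
  i=3: a_3=5, p_3 = 5*407 + 57 = 2092, q_3 = 5*50 + 7 = 257.

8/1, 57/7, 407/50, 2092/257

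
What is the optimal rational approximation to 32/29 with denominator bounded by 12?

11/10

Expand x = 32/29 as a continued fraction with the Euclidean algorithm:
  32 = 1*29 + 3, so a_0 = 1.
  29 = 9*3 + 2, so a_1 = 9.
  3 = 1*2 + 1, so a_2 = 1.
  2 = 2*1 + 0, so a_3 = 2.
so x = [1; 9, 1, 2].
Convergents (p_i = a_i*p_{i-1} + p_{i-2}, q_i = a_i*q_{i-1} + q_{i-2} with p_{-2}=0, p_{-1}=1, q_{-2}=1, q_{-1}=0), until the denominator exceeds 12:
  i=0: a_0=1, p_0 = 1*1 + 0 = 1, q_0 = 1*0 + 1 = 1.
  i=1: a_1=9, p_1 = 9*1 + 1 = 10, q_1 = 9*1 + 0 = 9.
  i=2: a_2=1, p_2 = 1*10 + 1 = 11, q_2 = 1*9 + 1 = 10.
  i=3: a_3=2, p_3 = 2*11 + 10 = 32, q_3 = 2*10 + 9 = 29.
q_3 = 29 > 12, so the last convergent with denominator <= 12 is p_2/q_2 = 11/10.
The closest fraction with denominator <= 12 is either p_2/q_2 or the intermediate fraction (k*p_2 + p_1)/(k*q_2 + q_1) with the largest k >= 1 whose denominator stays <= 12; these approach x as k grows, and every other convergent or intermediate fraction in range is farther away.
Largest k: floor((12 - q_1)/q_2) = floor((12 - 9)/10) = 0.
Since k = 0, no intermediate fraction beyond p_2/q_2 has denominator <= 12, so the convergent 11/10 is the closest (its error is |32*10 - 11*29|/(29*10) = 1/290).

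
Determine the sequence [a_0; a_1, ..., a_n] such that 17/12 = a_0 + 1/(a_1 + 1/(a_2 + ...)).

[1; 2, 2, 2]

Run the Euclidean algorithm on 17 and 12; the successive quotients are the partial quotients a_0, a_1, ... (each step inverts the fractional part left over by the previous one):
  17 = 1*12 + 5, so a_0 = 1.
  12 = 2*5 + 2, so a_1 = 2.
  5 = 2*2 + 1, so a_2 = 2.
  2 = 2*1 + 0, so a_3 = 2.
The remainder reaches 0 after 4 divisions, so the expansion has 4 partial quotients, read off in order.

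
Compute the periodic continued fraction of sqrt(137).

[11; (1, 2, 2, 1, 1, 2, 2, 1, 22)]

Write x_i = (sqrt(137) + m_i)/d_i with (m_0, d_0) = (0, 1). a_0 = floor(sqrt(137)) = 11, since 11^2 = 121 <= 137 < 144 = 12^2.
Iterate m_{i+1} = d_i*a_i - m_i, d_{i+1} = (137 - m_{i+1}^2)/d_i, a_{i+1} = floor((a_0 + m_{i+1})/d_{i+1}):
  m_1 = 1*11 - 0 = 11, d_1 = (137 - 11^2)/1 = 16/1 = 16, a_1 = floor((11 + 11)/16) = 1.
  m_2 = 16*1 - 11 = 5, d_2 = (137 - 5^2)/16 = 112/16 = 7, a_2 = floor((11 + 5)/7) = 2.
  m_3 = 7*2 - 5 = 9, d_3 = (137 - 9^2)/7 = 56/7 = 8, a_3 = floor((11 + 9)/8) = 2.
  m_4 = 8*2 - 9 = 7, d_4 = (137 - 7^2)/8 = 88/8 = 11, a_4 = floor((11 + 7)/11) = 1.
  m_5 = 11*1 - 7 = 4, d_5 = (137 - 4^2)/11 = 121/11 = 11, a_5 = floor((11 + 4)/11) = 1.
  m_6 = 11*1 - 4 = 7, d_6 = (137 - 7^2)/11 = 88/11 = 8, a_6 = floor((11 + 7)/8) = 2.
  m_7 = 8*2 - 7 = 9, d_7 = (137 - 9^2)/8 = 56/8 = 7, a_7 = floor((11 + 9)/7) = 2.
  m_8 = 7*2 - 9 = 5, d_8 = (137 - 5^2)/7 = 112/7 = 16, a_8 = floor((11 + 5)/16) = 1.
  m_9 = 16*1 - 5 = 11, d_9 = (137 - 11^2)/16 = 16/16 = 1, a_9 = floor((11 + 11)/1) = 22.
  m_10 = 1*22 - 11 = 11, d_10 = (137 - 11^2)/1 = 16/1 = 16: (m_10, d_10) = (m_1, d_1) = (11, 16), so from here the quotients repeat a_1, ..., a_9; the period length is 9.
Hence the expansion of sqrt(137) is a_0 = 11 followed by the repeating block 1, 2, 2, 1, 1, 2, 2, 1, 22 (period 9).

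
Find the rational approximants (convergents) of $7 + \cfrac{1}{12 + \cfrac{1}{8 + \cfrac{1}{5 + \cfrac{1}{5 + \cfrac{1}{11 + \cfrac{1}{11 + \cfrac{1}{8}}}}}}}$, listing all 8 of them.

7/1, 85/12, 687/97, 3520/497, 18287/2582, 204677/28899, 2269734/320471, 18362549/2592667

Using the convergent recurrence p_i = a_i*p_{i-1} + p_{i-2}, q_i = a_i*q_{i-1} + q_{i-2} with p_{-2}=0, p_{-1}=1, q_{-2}=1, q_{-1}=0:
  i=0: a_0=7, p_0 = 7*1 + 0 = 7, q_0 = 7*0 + 1 = 1.
  i=1: a_1=12, p_1 = 12*7 + 1 = 85, q_1 = 12*1 + 0 = 12.
  i=2: a_2=8, p_2 = 8*85 + 7 = 687, q_2 = 8*12 + 1 = 97.
  i=3: a_3=5, p_3 = 5*687 + 85 = 3520, q_3 = 5*97 + 12 = 497.
  i=4: a_4=5, p_4 = 5*3520 + 687 = 18287, q_4 = 5*497 + 97 = 2582.
  i=5: a_5=11, p_5 = 11*18287 + 3520 = 204677, q_5 = 11*2582 + 497 = 28899.
  i=6: a_6=11, p_6 = 11*204677 + 18287 = 2269734, q_6 = 11*28899 + 2582 = 320471.
  i=7: a_7=8, p_7 = 8*2269734 + 204677 = 18362549, q_7 = 8*320471 + 28899 = 2592667.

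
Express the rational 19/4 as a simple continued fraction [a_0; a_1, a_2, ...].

[4; 1, 3]

Run the Euclidean algorithm on 19 and 4; the successive quotients are the partial quotients a_0, a_1, ... (each step inverts the fractional part left over by the previous one):
  19 = 4*4 + 3, so a_0 = 4.
  4 = 1*3 + 1, so a_1 = 1.
  3 = 3*1 + 0, so a_2 = 3.
The remainder reaches 0 after 3 divisions, so the expansion has 3 partial quotients, read off in order.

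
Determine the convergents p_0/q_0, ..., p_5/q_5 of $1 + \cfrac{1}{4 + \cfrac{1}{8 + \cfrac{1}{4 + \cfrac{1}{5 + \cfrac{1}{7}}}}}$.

Using the convergent recurrence p_i = a_i*p_{i-1} + p_{i-2}, q_i = a_i*q_{i-1} + q_{i-2} with p_{-2}=0, p_{-1}=1, q_{-2}=1, q_{-1}=0:
  i=0: a_0=1, p_0 = 1*1 + 0 = 1, q_0 = 1*0 + 1 = 1.
  i=1: a_1=4, p_1 = 4*1 + 1 = 5, q_1 = 4*1 + 0 = 4.
  i=2: a_2=8, p_2 = 8*5 + 1 = 41, q_2 = 8*4 + 1 = 33.
  i=3: a_3=4, p_3 = 4*41 + 5 = 169, q_3 = 4*33 + 4 = 136.
  i=4: a_4=5, p_4 = 5*169 + 41 = 886, q_4 = 5*136 + 33 = 713.
  i=5: a_5=7, p_5 = 7*886 + 169 = 6371, q_5 = 7*713 + 136 = 5127.

1/1, 5/4, 41/33, 169/136, 886/713, 6371/5127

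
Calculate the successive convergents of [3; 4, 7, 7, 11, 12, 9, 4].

Using the convergent recurrence p_i = a_i*p_{i-1} + p_{i-2}, q_i = a_i*q_{i-1} + q_{i-2} with p_{-2}=0, p_{-1}=1, q_{-2}=1, q_{-1}=0:
  i=0: a_0=3, p_0 = 3*1 + 0 = 3, q_0 = 3*0 + 1 = 1.
  i=1: a_1=4, p_1 = 4*3 + 1 = 13, q_1 = 4*1 + 0 = 4.
  i=2: a_2=7, p_2 = 7*13 + 3 = 94, q_2 = 7*4 + 1 = 29.
  i=3: a_3=7, p_3 = 7*94 + 13 = 671, q_3 = 7*29 + 4 = 207.
  i=4: a_4=11, p_4 = 11*671 + 94 = 7475, q_4 = 11*207 + 29 = 2306.
  i=5: a_5=12, p_5 = 12*7475 + 671 = 90371, q_5 = 12*2306 + 207 = 27879.
  i=6: a_6=9, p_6 = 9*90371 + 7475 = 820814, q_6 = 9*27879 + 2306 = 253217.
  i=7: a_7=4, p_7 = 4*820814 + 90371 = 3373627, q_7 = 4*253217 + 27879 = 1040747.

3/1, 13/4, 94/29, 671/207, 7475/2306, 90371/27879, 820814/253217, 3373627/1040747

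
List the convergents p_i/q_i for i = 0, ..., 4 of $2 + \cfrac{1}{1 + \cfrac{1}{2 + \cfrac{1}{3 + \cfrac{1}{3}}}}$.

Using the convergent recurrence p_i = a_i*p_{i-1} + p_{i-2}, q_i = a_i*q_{i-1} + q_{i-2} with p_{-2}=0, p_{-1}=1, q_{-2}=1, q_{-1}=0:
  i=0: a_0=2, p_0 = 2*1 + 0 = 2, q_0 = 2*0 + 1 = 1.
  i=1: a_1=1, p_1 = 1*2 + 1 = 3, q_1 = 1*1 + 0 = 1.
  i=2: a_2=2, p_2 = 2*3 + 2 = 8, q_2 = 2*1 + 1 = 3.
  i=3: a_3=3, p_3 = 3*8 + 3 = 27, q_3 = 3*3 + 1 = 10.
  i=4: a_4=3, p_4 = 3*27 + 8 = 89, q_4 = 3*10 + 3 = 33.

2/1, 3/1, 8/3, 27/10, 89/33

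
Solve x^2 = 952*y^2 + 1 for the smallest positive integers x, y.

First expand sqrt(952) as a continued fraction. With x_i = (sqrt(952) + m_i)/d_i and (m_0, d_0) = (0, 1): a_0 = floor(sqrt(952)) = 30, since 30^2 = 900 <= 952 < 961 = 31^2.
Iterate m_{i+1} = d_i*a_i - m_i, d_{i+1} = (952 - m_{i+1}^2)/d_i, a_{i+1} = floor((a_0 + m_{i+1})/d_{i+1}):
  m_1 = 1*30 - 0 = 30, d_1 = (952 - 30^2)/1 = 52/1 = 52, a_1 = floor((30 + 30)/52) = 1.
  m_2 = 52*1 - 30 = 22, d_2 = (952 - 22^2)/52 = 468/52 = 9, a_2 = floor((30 + 22)/9) = 5.
  m_3 = 9*5 - 22 = 23, d_3 = (952 - 23^2)/9 = 423/9 = 47, a_3 = floor((30 + 23)/47) = 1.
  m_4 = 47*1 - 23 = 24, d_4 = (952 - 24^2)/47 = 376/47 = 8, a_4 = floor((30 + 24)/8) = 6.
  m_5 = 8*6 - 24 = 24, d_5 = (952 - 24^2)/8 = 376/8 = 47, a_5 = floor((30 + 24)/47) = 1.
  m_6 = 47*1 - 24 = 23, d_6 = (952 - 23^2)/47 = 423/47 = 9, a_6 = floor((30 + 23)/9) = 5.
  m_7 = 9*5 - 23 = 22, d_7 = (952 - 22^2)/9 = 468/9 = 52, a_7 = floor((30 + 22)/52) = 1.
  m_8 = 52*1 - 22 = 30, d_8 = (952 - 30^2)/52 = 52/52 = 1, a_8 = floor((30 + 30)/1) = 60.
  m_9 = 1*60 - 30 = 30, d_9 = (952 - 30^2)/1 = 52/1 = 52: (m_9, d_9) = (m_1, d_1) = (30, 52), so from here the quotients repeat a_1, ..., a_8; the period length is 8.
So sqrt(952) = [30; (1, 5, 1, 6, 1, 5, 1, 60)] with period length k = 8.
k is even, so the fundamental solution of x^2 - 952y^2 = 1 is (p_{k-1}, q_{k-1}) = (p_7, q_7); compute convergents through index 7.
Convergents (p_i = a_i*p_{i-1} + p_{i-2}, q_i = a_i*q_{i-1} + q_{i-2} with p_{-2}=0, p_{-1}=1, q_{-2}=1, q_{-1}=0):
  i=0: a_0=30, p_0 = 30*1 + 0 = 30, q_0 = 30*0 + 1 = 1.
  i=1: a_1=1, p_1 = 1*30 + 1 = 31, q_1 = 1*1 + 0 = 1.
  i=2: a_2=5, p_2 = 5*31 + 30 = 185, q_2 = 5*1 + 1 = 6.
  i=3: a_3=1, p_3 = 1*185 + 31 = 216, q_3 = 1*6 + 1 = 7.
  i=4: a_4=6, p_4 = 6*216 + 185 = 1481, q_4 = 6*7 + 6 = 48.
  i=5: a_5=1, p_5 = 1*1481 + 216 = 1697, q_5 = 1*48 + 7 = 55.
  i=6: a_6=5, p_6 = 5*1697 + 1481 = 9966, q_6 = 5*55 + 48 = 323.
  i=7: a_7=1, p_7 = 1*9966 + 1697 = 11663, q_7 = 1*323 + 55 = 378.
Check: 11663^2 - 952*378^2 = 136025569 - 136025568 = 1, so (x, y) = (11663, 378) solves the equation, and by the theorem it is the least positive solution.

(x, y) = (11663, 378)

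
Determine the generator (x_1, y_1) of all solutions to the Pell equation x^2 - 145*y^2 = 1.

First expand sqrt(145) as a continued fraction. With x_i = (sqrt(145) + m_i)/d_i and (m_0, d_0) = (0, 1): a_0 = floor(sqrt(145)) = 12, since 12^2 = 144 <= 145 < 169 = 13^2.
Iterate m_{i+1} = d_i*a_i - m_i, d_{i+1} = (145 - m_{i+1}^2)/d_i, a_{i+1} = floor((a_0 + m_{i+1})/d_{i+1}):
  m_1 = 1*12 - 0 = 12, d_1 = (145 - 12^2)/1 = 1/1 = 1, a_1 = floor((12 + 12)/1) = 24.
  m_2 = 1*24 - 12 = 12, d_2 = (145 - 12^2)/1 = 1/1 = 1: (m_2, d_2) = (m_1, d_1) = (12, 1), so from here the quotient a_1 repeats; the period length is 1.
So sqrt(145) = [12; (24)] with period length k = 1.
k is odd, so (p_{k-1}, q_{k-1}) only solves x^2 - 145y^2 = -1 and the fundamental solution of x^2 - 145y^2 = 1 is (p_{2k-1}, q_{2k-1}) = (p_1, q_1); compute convergents through index 1, running through the period twice.
Convergents (p_i = a_i*p_{i-1} + p_{i-2}, q_i = a_i*q_{i-1} + q_{i-2} with p_{-2}=0, p_{-1}=1, q_{-2}=1, q_{-1}=0):
  i=0: a_0=12, p_0 = 12*1 + 0 = 12, q_0 = 12*0 + 1 = 1.
  i=1: a_1=24, p_1 = 24*12 + 1 = 289, q_1 = 24*1 + 0 = 24.
Indeed p_0^2 - 145*q_0^2 = 144 - 145 = -1, not +1.
Check: 289^2 - 145*24^2 = 83521 - 83520 = 1, so (x, y) = (289, 24) solves the equation, and by the theorem it is the least positive solution.

(x, y) = (289, 24)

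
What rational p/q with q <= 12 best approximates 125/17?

Expand x = 125/17 as a continued fraction with the Euclidean algorithm:
  125 = 7*17 + 6, so a_0 = 7.
  17 = 2*6 + 5, so a_1 = 2.
  6 = 1*5 + 1, so a_2 = 1.
  5 = 5*1 + 0, so a_3 = 5.
so x = [7; 2, 1, 5].
Convergents (p_i = a_i*p_{i-1} + p_{i-2}, q_i = a_i*q_{i-1} + q_{i-2} with p_{-2}=0, p_{-1}=1, q_{-2}=1, q_{-1}=0), until the denominator exceeds 12:
  i=0: a_0=7, p_0 = 7*1 + 0 = 7, q_0 = 7*0 + 1 = 1.
  i=1: a_1=2, p_1 = 2*7 + 1 = 15, q_1 = 2*1 + 0 = 2.
  i=2: a_2=1, p_2 = 1*15 + 7 = 22, q_2 = 1*2 + 1 = 3.
  i=3: a_3=5, p_3 = 5*22 + 15 = 125, q_3 = 5*3 + 2 = 17.
q_3 = 17 > 12, so the last convergent with denominator <= 12 is p_2/q_2 = 22/3.
The closest fraction with denominator <= 12 is either p_2/q_2 or the intermediate fraction (k*p_2 + p_1)/(k*q_2 + q_1) with the largest k >= 1 whose denominator stays <= 12; these approach x as k grows, and every other convergent or intermediate fraction in range is farther away.
Largest k: floor((12 - q_1)/q_2) = floor((12 - 2)/3) = 3.
That gives (3*22 + 15)/(3*3 + 2) = 81/11.
Compare the errors: |x - 22/3| = |125*3 - 22*17|/(17*3) = 1/51, and |x - 81/11| = |125*11 - 81*17|/(17*11) = 2/187.
Cross-multiplying, 2*51 = 102 < 187 = 1*187, so 2/187 is smaller: the intermediate fraction 81/11 is closer to x than 22/3.

81/11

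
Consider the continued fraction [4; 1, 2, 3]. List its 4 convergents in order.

Using the convergent recurrence p_i = a_i*p_{i-1} + p_{i-2}, q_i = a_i*q_{i-1} + q_{i-2} with p_{-2}=0, p_{-1}=1, q_{-2}=1, q_{-1}=0:
  i=0: a_0=4, p_0 = 4*1 + 0 = 4, q_0 = 4*0 + 1 = 1.
  i=1: a_1=1, p_1 = 1*4 + 1 = 5, q_1 = 1*1 + 0 = 1.
  i=2: a_2=2, p_2 = 2*5 + 4 = 14, q_2 = 2*1 + 1 = 3.
  i=3: a_3=3, p_3 = 3*14 + 5 = 47, q_3 = 3*3 + 1 = 10.

4/1, 5/1, 14/3, 47/10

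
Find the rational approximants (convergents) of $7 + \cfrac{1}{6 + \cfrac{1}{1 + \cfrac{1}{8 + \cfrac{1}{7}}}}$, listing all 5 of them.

Using the convergent recurrence p_i = a_i*p_{i-1} + p_{i-2}, q_i = a_i*q_{i-1} + q_{i-2} with p_{-2}=0, p_{-1}=1, q_{-2}=1, q_{-1}=0:
  i=0: a_0=7, p_0 = 7*1 + 0 = 7, q_0 = 7*0 + 1 = 1.
  i=1: a_1=6, p_1 = 6*7 + 1 = 43, q_1 = 6*1 + 0 = 6.
  i=2: a_2=1, p_2 = 1*43 + 7 = 50, q_2 = 1*6 + 1 = 7.
  i=3: a_3=8, p_3 = 8*50 + 43 = 443, q_3 = 8*7 + 6 = 62.
  i=4: a_4=7, p_4 = 7*443 + 50 = 3151, q_4 = 7*62 + 7 = 441.

7/1, 43/6, 50/7, 443/62, 3151/441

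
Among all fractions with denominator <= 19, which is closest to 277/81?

65/19

Expand x = 277/81 as a continued fraction with the Euclidean algorithm:
  277 = 3*81 + 34, so a_0 = 3.
  81 = 2*34 + 13, so a_1 = 2.
  34 = 2*13 + 8, so a_2 = 2.
  13 = 1*8 + 5, so a_3 = 1.
  8 = 1*5 + 3, so a_4 = 1.
  5 = 1*3 + 2, so a_5 = 1.
  3 = 1*2 + 1, so a_6 = 1.
  2 = 2*1 + 0, so a_7 = 2.
so x = [3; 2, 2, 1, 1, 1, 1, 2].
Convergents (p_i = a_i*p_{i-1} + p_{i-2}, q_i = a_i*q_{i-1} + q_{i-2} with p_{-2}=0, p_{-1}=1, q_{-2}=1, q_{-1}=0), until the denominator exceeds 19:
  i=0: a_0=3, p_0 = 3*1 + 0 = 3, q_0 = 3*0 + 1 = 1.
  i=1: a_1=2, p_1 = 2*3 + 1 = 7, q_1 = 2*1 + 0 = 2.
  i=2: a_2=2, p_2 = 2*7 + 3 = 17, q_2 = 2*2 + 1 = 5.
  i=3: a_3=1, p_3 = 1*17 + 7 = 24, q_3 = 1*5 + 2 = 7.
  i=4: a_4=1, p_4 = 1*24 + 17 = 41, q_4 = 1*7 + 5 = 12.
  i=5: a_5=1, p_5 = 1*41 + 24 = 65, q_5 = 1*12 + 7 = 19.
  i=6: a_6=1, p_6 = 1*65 + 41 = 106, q_6 = 1*19 + 12 = 31.
q_6 = 31 > 19, so the last convergent with denominator <= 19 is p_5/q_5 = 65/19.
The closest fraction with denominator <= 19 is either p_5/q_5 or the intermediate fraction (k*p_5 + p_4)/(k*q_5 + q_4) with the largest k >= 1 whose denominator stays <= 19; these approach x as k grows, and every other convergent or intermediate fraction in range is farther away.
Largest k: floor((19 - q_4)/q_5) = floor((19 - 12)/19) = 0.
Since k = 0, no intermediate fraction beyond p_5/q_5 has denominator <= 19, so the convergent 65/19 is the closest (its error is |277*19 - 65*81|/(81*19) = 2/1539).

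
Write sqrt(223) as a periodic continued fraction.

Write x_i = (sqrt(223) + m_i)/d_i with (m_0, d_0) = (0, 1). a_0 = floor(sqrt(223)) = 14, since 14^2 = 196 <= 223 < 225 = 15^2.
Iterate m_{i+1} = d_i*a_i - m_i, d_{i+1} = (223 - m_{i+1}^2)/d_i, a_{i+1} = floor((a_0 + m_{i+1})/d_{i+1}):
  m_1 = 1*14 - 0 = 14, d_1 = (223 - 14^2)/1 = 27/1 = 27, a_1 = floor((14 + 14)/27) = 1.
  m_2 = 27*1 - 14 = 13, d_2 = (223 - 13^2)/27 = 54/27 = 2, a_2 = floor((14 + 13)/2) = 13.
  m_3 = 2*13 - 13 = 13, d_3 = (223 - 13^2)/2 = 54/2 = 27, a_3 = floor((14 + 13)/27) = 1.
  m_4 = 27*1 - 13 = 14, d_4 = (223 - 14^2)/27 = 27/27 = 1, a_4 = floor((14 + 14)/1) = 28.
  m_5 = 1*28 - 14 = 14, d_5 = (223 - 14^2)/1 = 27/1 = 27: (m_5, d_5) = (m_1, d_1) = (14, 27), so from here the quotients repeat a_1, ..., a_4; the period length is 4.
Hence the expansion of sqrt(223) is a_0 = 14 followed by the repeating block 1, 13, 1, 28 (period 4).

[14; (1, 13, 1, 28)]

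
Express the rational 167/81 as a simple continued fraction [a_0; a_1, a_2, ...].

[2; 16, 5]

Run the Euclidean algorithm on 167 and 81; the successive quotients are the partial quotients a_0, a_1, ... (each step inverts the fractional part left over by the previous one):
  167 = 2*81 + 5, so a_0 = 2.
  81 = 16*5 + 1, so a_1 = 16.
  5 = 5*1 + 0, so a_2 = 5.
The remainder reaches 0 after 3 divisions, so the expansion has 3 partial quotients, read off in order.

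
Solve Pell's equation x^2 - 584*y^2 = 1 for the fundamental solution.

First expand sqrt(584) as a continued fraction. With x_i = (sqrt(584) + m_i)/d_i and (m_0, d_0) = (0, 1): a_0 = floor(sqrt(584)) = 24, since 24^2 = 576 <= 584 < 625 = 25^2.
Iterate m_{i+1} = d_i*a_i - m_i, d_{i+1} = (584 - m_{i+1}^2)/d_i, a_{i+1} = floor((a_0 + m_{i+1})/d_{i+1}):
  m_1 = 1*24 - 0 = 24, d_1 = (584 - 24^2)/1 = 8/1 = 8, a_1 = floor((24 + 24)/8) = 6.
  m_2 = 8*6 - 24 = 24, d_2 = (584 - 24^2)/8 = 8/8 = 1, a_2 = floor((24 + 24)/1) = 48.
  m_3 = 1*48 - 24 = 24, d_3 = (584 - 24^2)/1 = 8/1 = 8: (m_3, d_3) = (m_1, d_1) = (24, 8), so from here the quotients repeat a_1, a_2; the period length is 2.
So sqrt(584) = [24; (6, 48)] with period length k = 2.
k is even, so the fundamental solution of x^2 - 584y^2 = 1 is (p_{k-1}, q_{k-1}) = (p_1, q_1); compute convergents through index 1.
Convergents (p_i = a_i*p_{i-1} + p_{i-2}, q_i = a_i*q_{i-1} + q_{i-2} with p_{-2}=0, p_{-1}=1, q_{-2}=1, q_{-1}=0):
  i=0: a_0=24, p_0 = 24*1 + 0 = 24, q_0 = 24*0 + 1 = 1.
  i=1: a_1=6, p_1 = 6*24 + 1 = 145, q_1 = 6*1 + 0 = 6.
Check: 145^2 - 584*6^2 = 21025 - 21024 = 1, so (x, y) = (145, 6) solves the equation, and by the theorem it is the least positive solution.

(x, y) = (145, 6)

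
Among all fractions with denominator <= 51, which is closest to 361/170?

104/49

Expand x = 361/170 as a continued fraction with the Euclidean algorithm:
  361 = 2*170 + 21, so a_0 = 2.
  170 = 8*21 + 2, so a_1 = 8.
  21 = 10*2 + 1, so a_2 = 10.
  2 = 2*1 + 0, so a_3 = 2.
so x = [2; 8, 10, 2].
Convergents (p_i = a_i*p_{i-1} + p_{i-2}, q_i = a_i*q_{i-1} + q_{i-2} with p_{-2}=0, p_{-1}=1, q_{-2}=1, q_{-1}=0), until the denominator exceeds 51:
  i=0: a_0=2, p_0 = 2*1 + 0 = 2, q_0 = 2*0 + 1 = 1.
  i=1: a_1=8, p_1 = 8*2 + 1 = 17, q_1 = 8*1 + 0 = 8.
  i=2: a_2=10, p_2 = 10*17 + 2 = 172, q_2 = 10*8 + 1 = 81.
q_2 = 81 > 51, so the last convergent with denominator <= 51 is p_1/q_1 = 17/8.
The closest fraction with denominator <= 51 is either p_1/q_1 or the intermediate fraction (k*p_1 + p_0)/(k*q_1 + q_0) with the largest k >= 1 whose denominator stays <= 51; these approach x as k grows, and every other convergent or intermediate fraction in range is farther away.
Largest k: floor((51 - q_0)/q_1) = floor((51 - 1)/8) = 6.
That gives (6*17 + 2)/(6*8 + 1) = 104/49.
Compare the errors: |x - 17/8| = |361*8 - 17*170|/(170*8) = 2/1360, and |x - 104/49| = |361*49 - 104*170|/(170*49) = 9/8330.
Cross-multiplying, 9*1360 = 12240 < 16660 = 2*8330, so 9/8330 is smaller: the intermediate fraction 104/49 is closer to x than 17/8.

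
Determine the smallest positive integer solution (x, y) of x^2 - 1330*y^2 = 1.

(x, y) = (1246589, 34182)

First expand sqrt(1330) as a continued fraction. With x_i = (sqrt(1330) + m_i)/d_i and (m_0, d_0) = (0, 1): a_0 = floor(sqrt(1330)) = 36, since 36^2 = 1296 <= 1330 < 1369 = 37^2.
Iterate m_{i+1} = d_i*a_i - m_i, d_{i+1} = (1330 - m_{i+1}^2)/d_i, a_{i+1} = floor((a_0 + m_{i+1})/d_{i+1}):
  m_1 = 1*36 - 0 = 36, d_1 = (1330 - 36^2)/1 = 34/1 = 34, a_1 = floor((36 + 36)/34) = 2.
  m_2 = 34*2 - 36 = 32, d_2 = (1330 - 32^2)/34 = 306/34 = 9, a_2 = floor((36 + 32)/9) = 7.
  m_3 = 9*7 - 32 = 31, d_3 = (1330 - 31^2)/9 = 369/9 = 41, a_3 = floor((36 + 31)/41) = 1.
  m_4 = 41*1 - 31 = 10, d_4 = (1330 - 10^2)/41 = 1230/41 = 30, a_4 = floor((36 + 10)/30) = 1.
  m_5 = 30*1 - 10 = 20, d_5 = (1330 - 20^2)/30 = 930/30 = 31, a_5 = floor((36 + 20)/31) = 1.
  m_6 = 31*1 - 20 = 11, d_6 = (1330 - 11^2)/31 = 1209/31 = 39, a_6 = floor((36 + 11)/39) = 1.
  m_7 = 39*1 - 11 = 28, d_7 = (1330 - 28^2)/39 = 546/39 = 14, a_7 = floor((36 + 28)/14) = 4.
  m_8 = 14*4 - 28 = 28, d_8 = (1330 - 28^2)/14 = 546/14 = 39, a_8 = floor((36 + 28)/39) = 1.
  m_9 = 39*1 - 28 = 11, d_9 = (1330 - 11^2)/39 = 1209/39 = 31, a_9 = floor((36 + 11)/31) = 1.
  m_10 = 31*1 - 11 = 20, d_10 = (1330 - 20^2)/31 = 930/31 = 30, a_10 = floor((36 + 20)/30) = 1.
  m_11 = 30*1 - 20 = 10, d_11 = (1330 - 10^2)/30 = 1230/30 = 41, a_11 = floor((36 + 10)/41) = 1.
  m_12 = 41*1 - 10 = 31, d_12 = (1330 - 31^2)/41 = 369/41 = 9, a_12 = floor((36 + 31)/9) = 7.
  m_13 = 9*7 - 31 = 32, d_13 = (1330 - 32^2)/9 = 306/9 = 34, a_13 = floor((36 + 32)/34) = 2.
  m_14 = 34*2 - 32 = 36, d_14 = (1330 - 36^2)/34 = 34/34 = 1, a_14 = floor((36 + 36)/1) = 72.
  m_15 = 1*72 - 36 = 36, d_15 = (1330 - 36^2)/1 = 34/1 = 34: (m_15, d_15) = (m_1, d_1) = (36, 34), so from here the quotients repeat a_1, ..., a_14; the period length is 14.
So sqrt(1330) = [36; (2, 7, 1, 1, 1, 1, 4, 1, 1, 1, 1, 7, 2, 72)] with period length k = 14.
k is even, so the fundamental solution of x^2 - 1330y^2 = 1 is (p_{k-1}, q_{k-1}) = (p_13, q_13); compute convergents through index 13.
Convergents (p_i = a_i*p_{i-1} + p_{i-2}, q_i = a_i*q_{i-1} + q_{i-2} with p_{-2}=0, p_{-1}=1, q_{-2}=1, q_{-1}=0):
  i=0: a_0=36, p_0 = 36*1 + 0 = 36, q_0 = 36*0 + 1 = 1.
  i=1: a_1=2, p_1 = 2*36 + 1 = 73, q_1 = 2*1 + 0 = 2.
  i=2: a_2=7, p_2 = 7*73 + 36 = 547, q_2 = 7*2 + 1 = 15.
  i=3: a_3=1, p_3 = 1*547 + 73 = 620, q_3 = 1*15 + 2 = 17.
  i=4: a_4=1, p_4 = 1*620 + 547 = 1167, q_4 = 1*17 + 15 = 32.
  i=5: a_5=1, p_5 = 1*1167 + 620 = 1787, q_5 = 1*32 + 17 = 49.
  i=6: a_6=1, p_6 = 1*1787 + 1167 = 2954, q_6 = 1*49 + 32 = 81.
  i=7: a_7=4, p_7 = 4*2954 + 1787 = 13603, q_7 = 4*81 + 49 = 373.
  i=8: a_8=1, p_8 = 1*13603 + 2954 = 16557, q_8 = 1*373 + 81 = 454.
  i=9: a_9=1, p_9 = 1*16557 + 13603 = 30160, q_9 = 1*454 + 373 = 827.
  i=10: a_10=1, p_10 = 1*30160 + 16557 = 46717, q_10 = 1*827 + 454 = 1281.
  i=11: a_11=1, p_11 = 1*46717 + 30160 = 76877, q_11 = 1*1281 + 827 = 2108.
  i=12: a_12=7, p_12 = 7*76877 + 46717 = 584856, q_12 = 7*2108 + 1281 = 16037.
  i=13: a_13=2, p_13 = 2*584856 + 76877 = 1246589, q_13 = 2*16037 + 2108 = 34182.
Check: 1246589^2 - 1330*34182^2 = 1553984134921 - 1553984134920 = 1, so (x, y) = (1246589, 34182) solves the equation, and by the theorem it is the least positive solution.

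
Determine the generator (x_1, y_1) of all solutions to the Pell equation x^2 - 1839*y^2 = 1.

(x, y) = (26133415, 609404)

First expand sqrt(1839) as a continued fraction. With x_i = (sqrt(1839) + m_i)/d_i and (m_0, d_0) = (0, 1): a_0 = floor(sqrt(1839)) = 42, since 42^2 = 1764 <= 1839 < 1849 = 43^2.
Iterate m_{i+1} = d_i*a_i - m_i, d_{i+1} = (1839 - m_{i+1}^2)/d_i, a_{i+1} = floor((a_0 + m_{i+1})/d_{i+1}):
  m_1 = 1*42 - 0 = 42, d_1 = (1839 - 42^2)/1 = 75/1 = 75, a_1 = floor((42 + 42)/75) = 1.
  m_2 = 75*1 - 42 = 33, d_2 = (1839 - 33^2)/75 = 750/75 = 10, a_2 = floor((42 + 33)/10) = 7.
  m_3 = 10*7 - 33 = 37, d_3 = (1839 - 37^2)/10 = 470/10 = 47, a_3 = floor((42 + 37)/47) = 1.
  m_4 = 47*1 - 37 = 10, d_4 = (1839 - 10^2)/47 = 1739/47 = 37, a_4 = floor((42 + 10)/37) = 1.
  m_5 = 37*1 - 10 = 27, d_5 = (1839 - 27^2)/37 = 1110/37 = 30, a_5 = floor((42 + 27)/30) = 2.
  m_6 = 30*2 - 27 = 33, d_6 = (1839 - 33^2)/30 = 750/30 = 25, a_6 = floor((42 + 33)/25) = 3.
  m_7 = 25*3 - 33 = 42, d_7 = (1839 - 42^2)/25 = 75/25 = 3, a_7 = floor((42 + 42)/3) = 28.
  m_8 = 3*28 - 42 = 42, d_8 = (1839 - 42^2)/3 = 75/3 = 25, a_8 = floor((42 + 42)/25) = 3.
  m_9 = 25*3 - 42 = 33, d_9 = (1839 - 33^2)/25 = 750/25 = 30, a_9 = floor((42 + 33)/30) = 2.
  m_10 = 30*2 - 33 = 27, d_10 = (1839 - 27^2)/30 = 1110/30 = 37, a_10 = floor((42 + 27)/37) = 1.
  m_11 = 37*1 - 27 = 10, d_11 = (1839 - 10^2)/37 = 1739/37 = 47, a_11 = floor((42 + 10)/47) = 1.
  m_12 = 47*1 - 10 = 37, d_12 = (1839 - 37^2)/47 = 470/47 = 10, a_12 = floor((42 + 37)/10) = 7.
  m_13 = 10*7 - 37 = 33, d_13 = (1839 - 33^2)/10 = 750/10 = 75, a_13 = floor((42 + 33)/75) = 1.
  m_14 = 75*1 - 33 = 42, d_14 = (1839 - 42^2)/75 = 75/75 = 1, a_14 = floor((42 + 42)/1) = 84.
  m_15 = 1*84 - 42 = 42, d_15 = (1839 - 42^2)/1 = 75/1 = 75: (m_15, d_15) = (m_1, d_1) = (42, 75), so from here the quotients repeat a_1, ..., a_14; the period length is 14.
So sqrt(1839) = [42; (1, 7, 1, 1, 2, 3, 28, 3, 2, 1, 1, 7, 1, 84)] with period length k = 14.
k is even, so the fundamental solution of x^2 - 1839y^2 = 1 is (p_{k-1}, q_{k-1}) = (p_13, q_13); compute convergents through index 13.
Convergents (p_i = a_i*p_{i-1} + p_{i-2}, q_i = a_i*q_{i-1} + q_{i-2} with p_{-2}=0, p_{-1}=1, q_{-2}=1, q_{-1}=0):
  i=0: a_0=42, p_0 = 42*1 + 0 = 42, q_0 = 42*0 + 1 = 1.
  i=1: a_1=1, p_1 = 1*42 + 1 = 43, q_1 = 1*1 + 0 = 1.
  i=2: a_2=7, p_2 = 7*43 + 42 = 343, q_2 = 7*1 + 1 = 8.
  i=3: a_3=1, p_3 = 1*343 + 43 = 386, q_3 = 1*8 + 1 = 9.
  i=4: a_4=1, p_4 = 1*386 + 343 = 729, q_4 = 1*9 + 8 = 17.
  i=5: a_5=2, p_5 = 2*729 + 386 = 1844, q_5 = 2*17 + 9 = 43.
  i=6: a_6=3, p_6 = 3*1844 + 729 = 6261, q_6 = 3*43 + 17 = 146.
  i=7: a_7=28, p_7 = 28*6261 + 1844 = 177152, q_7 = 28*146 + 43 = 4131.
  i=8: a_8=3, p_8 = 3*177152 + 6261 = 537717, q_8 = 3*4131 + 146 = 12539.
  i=9: a_9=2, p_9 = 2*537717 + 177152 = 1252586, q_9 = 2*12539 + 4131 = 29209.
  i=10: a_10=1, p_10 = 1*1252586 + 537717 = 1790303, q_10 = 1*29209 + 12539 = 41748.
  i=11: a_11=1, p_11 = 1*1790303 + 1252586 = 3042889, q_11 = 1*41748 + 29209 = 70957.
  i=12: a_12=7, p_12 = 7*3042889 + 1790303 = 23090526, q_12 = 7*70957 + 41748 = 538447.
  i=13: a_13=1, p_13 = 1*23090526 + 3042889 = 26133415, q_13 = 1*538447 + 70957 = 609404.
Check: 26133415^2 - 1839*609404^2 = 682955379562225 - 682955379562224 = 1, so (x, y) = (26133415, 609404) solves the equation, and by the theorem it is the least positive solution.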